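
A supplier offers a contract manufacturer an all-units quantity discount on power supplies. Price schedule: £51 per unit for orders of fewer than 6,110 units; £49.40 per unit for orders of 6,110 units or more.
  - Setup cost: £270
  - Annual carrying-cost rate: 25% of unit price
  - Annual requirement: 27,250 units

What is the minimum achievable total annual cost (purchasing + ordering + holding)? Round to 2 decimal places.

£1,385,083.42

H₁ = 25%×£51 = £12.7500;  H₂ = 25%×£49.40 = £12.3500
EOQ₁ = √(2×27,250×270/12.7500) = 1,074.30  (< 6,110, feasible at tier 1)
EOQ₂ = √(2×27,250×270/12.3500) = 1,091.56  (< 6,110 → use Q = 6,110 at tier-2 price)
TC(tier 1 (EOQ₁), Q≈1,074.3) = £1,403,447.31
TC(tier 2, Q≈6,110.0) = £1,385,083.42
Minimum at tier 2: £1,385,083.42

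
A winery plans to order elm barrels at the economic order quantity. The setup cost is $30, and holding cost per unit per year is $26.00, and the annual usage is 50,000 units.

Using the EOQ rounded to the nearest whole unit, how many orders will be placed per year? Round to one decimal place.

EOQ = √(2DS/H) = √(2 × 50,000 × 30 / 26)
    = √(115,384.62) ≈ 339.68 → Q = 340
N = D/Q = 50,000/340 ≈ 147.059 orders/yr

147.1 orders per year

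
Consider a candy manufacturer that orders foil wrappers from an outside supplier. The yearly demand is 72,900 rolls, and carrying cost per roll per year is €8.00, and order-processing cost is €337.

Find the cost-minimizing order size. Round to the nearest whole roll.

2,478 rolls

EOQ = √(2DS/H) = √(2 × 72,900 × 337 / 8)
    = √(6,141,825.00) ≈ 2,478.27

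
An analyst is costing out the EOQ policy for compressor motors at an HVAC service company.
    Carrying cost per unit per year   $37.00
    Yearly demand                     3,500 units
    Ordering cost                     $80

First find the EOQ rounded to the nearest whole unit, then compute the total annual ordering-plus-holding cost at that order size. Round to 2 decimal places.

$4,551.92

2DS/H = 2·3,500·80/37 = 15,135.14
EOQ = √15,135.14 ≈ 123.02 → Q = 123 units
Annual ordering cost = (D/Q)·S = (3,500/123) × 80 = $2,276.42
Annual holding cost  = (Q/2)·H = (123/2) × 37 = $2,275.50
Total = $2,276.42 + $2,275.50 = $4,551.92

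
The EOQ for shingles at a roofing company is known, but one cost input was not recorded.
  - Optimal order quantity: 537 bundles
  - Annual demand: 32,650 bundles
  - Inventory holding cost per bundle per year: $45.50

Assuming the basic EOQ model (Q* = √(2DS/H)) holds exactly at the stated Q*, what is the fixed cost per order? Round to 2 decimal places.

$200.93

EOQ relation: Q² = 2DS/H, so rearrange for the unknown.
S = Q²H / (2D) = 537² × 45.5 / (2 × 32,650) = 200.9309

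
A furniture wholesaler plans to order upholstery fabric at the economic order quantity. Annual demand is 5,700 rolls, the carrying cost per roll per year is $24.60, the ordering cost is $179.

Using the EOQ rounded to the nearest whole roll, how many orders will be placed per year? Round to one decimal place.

2DS/H = 2·5,700·179/24.6 = 82,951.22
EOQ = √82,951.22 ≈ 288.01 → Q = 288
Orders per year = D/Q = 5,700 / 288 = 19.792

19.8 orders per year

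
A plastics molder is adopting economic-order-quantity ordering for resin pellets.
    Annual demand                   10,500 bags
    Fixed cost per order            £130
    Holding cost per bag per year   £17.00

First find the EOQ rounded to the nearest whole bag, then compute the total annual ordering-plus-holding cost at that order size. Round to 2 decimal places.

£6,812.49

EOQ = √(2DS/H) = √(2 × 10,500 × 130 / 17)
    = √(160,588.24) ≈ 400.73 → Q = 401 bags
Ordering: D/Q × S = 10,500/401 × £130 = £3,403.99
Holding:  Q/2 × H = 401/2 × £17 = £3,408.50
Total = £3,403.99 + £3,408.50 = £6,812.49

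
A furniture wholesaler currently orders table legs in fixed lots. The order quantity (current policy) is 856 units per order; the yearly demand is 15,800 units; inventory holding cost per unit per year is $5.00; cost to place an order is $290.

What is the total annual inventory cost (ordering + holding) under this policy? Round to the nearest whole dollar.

$7,493

Annual ordering cost = (D/Q)·S = (15,800/856) × 290 = $5,352.80
Annual holding cost  = (Q/2)·H = (856/2) × 5 = $2,140.00
Total = $5,352.80 + $2,140.00 = $7,492.80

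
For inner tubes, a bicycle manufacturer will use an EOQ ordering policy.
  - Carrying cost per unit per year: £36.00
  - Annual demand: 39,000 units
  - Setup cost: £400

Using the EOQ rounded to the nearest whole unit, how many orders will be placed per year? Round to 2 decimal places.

41.89 orders per year

EOQ = √(2DS/H) = √(2 × 39,000 × 400 / 36)
    = √(866,666.67) ≈ 930.95 → Q = 931
Orders per year = D/Q = 39,000 / 931 = 41.890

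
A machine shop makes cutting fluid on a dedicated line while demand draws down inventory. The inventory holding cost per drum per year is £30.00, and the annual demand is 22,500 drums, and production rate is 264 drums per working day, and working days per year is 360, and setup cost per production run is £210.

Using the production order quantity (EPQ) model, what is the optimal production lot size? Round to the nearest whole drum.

Daily demand d = 22,500/360 = 62.500; p = 264; 1 − d/p = 0.76326
EPQ = √(2DS / (H(1 − d/p)))
    = √(2 × 22,500 × 210 / (30 × 0.76326)) ≈ 642.42

642 drums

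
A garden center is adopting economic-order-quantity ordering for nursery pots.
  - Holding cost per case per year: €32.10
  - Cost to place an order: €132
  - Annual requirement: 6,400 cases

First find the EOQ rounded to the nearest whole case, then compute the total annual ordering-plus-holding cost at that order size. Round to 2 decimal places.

€7,364.53

Q* = √(2·D·S / H) = √(2·6,400·132 / 32.1) = √52,635.5 ≈ 229.42 → Q = 229 cases
Ordering: D/Q × S = 6,400/229 × €132 = €3,689.08
Holding:  Q/2 × H = 229/2 × €32.1 = €3,675.45
Total = €3,689.08 + €3,675.45 = €7,364.53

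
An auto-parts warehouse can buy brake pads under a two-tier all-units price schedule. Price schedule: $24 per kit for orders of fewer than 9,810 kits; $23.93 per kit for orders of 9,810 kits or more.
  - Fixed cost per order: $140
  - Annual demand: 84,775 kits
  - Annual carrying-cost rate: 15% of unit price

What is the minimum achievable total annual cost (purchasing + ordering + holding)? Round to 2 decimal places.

$2,043,844.09

H₁ = 15%×$24 = $3.6000;  H₂ = 15%×$23.93 = $3.5895
EOQ₁ = √(2×84,775×140/3.6000) = 2,567.80  (< 9,810, feasible at tier 1)
EOQ₂ = √(2×84,775×140/3.5895) = 2,571.56  (< 9,810 → use Q = 9,810 at tier-2 price)
TC(tier 1 (EOQ₁), Q≈2,567.8) = $2,043,844.09
TC(tier 2, Q≈9,810.0) = $2,047,482.08
Minimum at tier 1 (EOQ₁): $2,043,844.09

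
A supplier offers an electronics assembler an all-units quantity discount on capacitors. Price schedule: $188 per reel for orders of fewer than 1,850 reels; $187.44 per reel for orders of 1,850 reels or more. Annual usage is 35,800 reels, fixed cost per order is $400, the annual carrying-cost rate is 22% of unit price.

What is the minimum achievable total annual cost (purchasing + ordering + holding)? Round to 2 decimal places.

$6,756,236.58

H₁ = 22%×$188 = $41.3600;  H₂ = 22%×$187.44 = $41.2368
EOQ₁ = √(2×35,800×400/41.3600) = 832.14  (< 1,850, feasible at tier 1)
EOQ₂ = √(2×35,800×400/41.2368) = 833.38  (< 1,850 → use Q = 1,850 at tier-2 price)
TC(tier 1 (EOQ₁), Q≈832.1) = $6,764,817.30
TC(tier 2, Q≈1,850.0) = $6,756,236.58
Minimum at tier 2: $6,756,236.58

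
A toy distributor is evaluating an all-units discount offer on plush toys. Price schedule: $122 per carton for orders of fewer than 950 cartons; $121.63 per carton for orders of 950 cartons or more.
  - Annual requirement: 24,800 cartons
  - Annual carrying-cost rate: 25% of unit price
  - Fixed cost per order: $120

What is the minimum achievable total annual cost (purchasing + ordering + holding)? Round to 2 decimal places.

H₁ = 25%×$122 = $30.5000;  H₂ = 25%×$121.63 = $30.4075
EOQ₁ = √(2×24,800×120/30.5000) = 441.76  (< 950, feasible at tier 1)
EOQ₂ = √(2×24,800×120/30.4075) = 442.43  (< 950 → use Q = 950 at tier-2 price)
TC(tier 1 (EOQ₁), Q≈441.8) = $3,039,073.53
TC(tier 2, Q≈950.0) = $3,034,000.19
Minimum at tier 2: $3,034,000.19

$3,034,000.19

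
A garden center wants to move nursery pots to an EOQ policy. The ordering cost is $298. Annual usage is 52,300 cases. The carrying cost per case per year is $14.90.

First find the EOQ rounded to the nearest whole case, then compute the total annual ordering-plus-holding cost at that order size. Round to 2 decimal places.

Optimal lot size Q* = (2 × 52,300 × $298 / $14.9)^½ ≈ 1,446.37 → Q = 1,446 cases
Orders/yr = 52,300/1,446 = 36.169; ordering cost = 36.169 × $298 = $10,778.28
Average inventory = 1,446/2 = 723; holding cost = 723 × $14.9 = $10,772.70
Total = $10,778.28 + $10,772.70 = $21,550.98

$21,550.98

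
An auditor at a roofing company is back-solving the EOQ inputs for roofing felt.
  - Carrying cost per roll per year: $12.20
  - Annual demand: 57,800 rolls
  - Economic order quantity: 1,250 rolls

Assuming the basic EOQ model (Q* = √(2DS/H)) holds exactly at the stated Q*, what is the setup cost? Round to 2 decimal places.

Since Q* = (2DS/H)^½, squaring gives Q*²·H = 2DS.
S = Q²H / (2D) = 1,250² × 12.2 / (2 × 57,800) = 164.9005

$164.90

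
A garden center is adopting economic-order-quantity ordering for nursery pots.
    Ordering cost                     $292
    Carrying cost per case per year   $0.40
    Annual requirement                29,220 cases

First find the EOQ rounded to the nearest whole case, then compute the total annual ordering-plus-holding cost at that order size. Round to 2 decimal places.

Optimal lot size Q* = (2 × 29,220 × $292 / $0.4)^½ ≈ 6,531.55 → Q = 6,532 cases
Ordering: D/Q × S = 29,220/6,532 × $292 = $1,306.22
Holding:  Q/2 × H = 6,532/2 × $0.4 = $1,306.40
Total = $1,306.22 + $1,306.40 = $2,612.62

$2,612.62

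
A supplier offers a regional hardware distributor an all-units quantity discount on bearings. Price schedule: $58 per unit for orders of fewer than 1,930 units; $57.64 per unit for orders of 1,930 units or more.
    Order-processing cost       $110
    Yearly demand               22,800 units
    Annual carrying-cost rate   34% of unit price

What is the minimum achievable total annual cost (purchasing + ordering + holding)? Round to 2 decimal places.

H₁ = 34%×$58 = $19.7200;  H₂ = 34%×$57.64 = $19.5976
EOQ₁ = √(2×22,800×110/19.7200) = 504.34  (< 1,930, feasible at tier 1)
EOQ₂ = √(2×22,800×110/19.5976) = 505.91  (< 1,930 → use Q = 1,930 at tier-2 price)
TC(tier 1 (EOQ₁), Q≈504.3) = $1,332,345.63
TC(tier 2, Q≈1,930.0) = $1,334,403.17
Minimum at tier 1 (EOQ₁): $1,332,345.63

$1,332,345.63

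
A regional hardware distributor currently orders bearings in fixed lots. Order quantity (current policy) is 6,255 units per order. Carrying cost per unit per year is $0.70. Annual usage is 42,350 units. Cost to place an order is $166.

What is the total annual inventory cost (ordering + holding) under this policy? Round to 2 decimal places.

Annual ordering cost = (D/Q)·S = (42,350/6,255) × 166 = $1,123.92
Annual holding cost  = (Q/2)·H = (6,255/2) × 0.7 = $2,189.25
Total = $1,123.92 + $2,189.25 = $3,313.17

$3,313.17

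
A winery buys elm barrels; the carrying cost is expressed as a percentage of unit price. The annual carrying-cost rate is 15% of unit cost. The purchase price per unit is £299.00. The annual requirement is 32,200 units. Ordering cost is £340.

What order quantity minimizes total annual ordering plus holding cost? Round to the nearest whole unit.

699 units

Carrying cost H = £299 × 15% = £44.8500/unit/yr
2DS/H = 2·32,200·340/44.85 = 488,205.13
EOQ = √488,205.13 ≈ 698.72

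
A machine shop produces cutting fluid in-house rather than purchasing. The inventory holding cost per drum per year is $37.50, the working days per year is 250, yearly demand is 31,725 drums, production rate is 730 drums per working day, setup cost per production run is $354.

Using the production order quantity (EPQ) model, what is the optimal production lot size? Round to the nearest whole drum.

d = 31,725/250 = 126.9000 drums/day;  effective holding cost H(1 − d/p) = 37.5·(1 − 126.9000/730) = 30.98116
Q* = √(2DS / H_eff) = √(2·31,725·354 / 30.98116) ≈ 851.47

851 drums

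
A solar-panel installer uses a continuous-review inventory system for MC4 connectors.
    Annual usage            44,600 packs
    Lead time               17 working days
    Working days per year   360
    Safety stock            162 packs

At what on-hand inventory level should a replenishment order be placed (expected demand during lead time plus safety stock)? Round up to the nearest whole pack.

2,269 packs

Daily demand d = 44,600 / 360 = 123.889 packs/day
Demand during lead time = 123.889 × 17 = 2,106.11
Reorder point = 2,106.11 + 162 = 2,268.11 → round up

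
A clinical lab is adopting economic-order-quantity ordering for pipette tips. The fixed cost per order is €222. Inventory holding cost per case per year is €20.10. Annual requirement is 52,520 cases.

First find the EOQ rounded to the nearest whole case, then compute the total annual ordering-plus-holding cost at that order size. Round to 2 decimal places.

€21,649.70

2DS/H = 2·52,520·222/20.1 = 1,160,143.28
EOQ = √1,160,143.28 ≈ 1,077.10 → Q = 1,077 cases
Annual ordering cost = (D/Q)·S = (52,520/1,077) × 222 = €10,825.85
Annual holding cost  = (Q/2)·H = (1,077/2) × 20.1 = €10,823.85
Total = €10,825.85 + €10,823.85 = €21,649.70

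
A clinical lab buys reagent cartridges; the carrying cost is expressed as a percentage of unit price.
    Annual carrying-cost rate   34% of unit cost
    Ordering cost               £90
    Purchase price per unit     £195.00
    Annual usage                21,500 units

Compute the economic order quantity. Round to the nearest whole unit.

Holding cost per unit per year: H = 34% × £195 = £66.3000
Q* = √(2·D·S / H) = √(2·21,500·90 / 66.3) = √58,371.0 ≈ 241.60

242 units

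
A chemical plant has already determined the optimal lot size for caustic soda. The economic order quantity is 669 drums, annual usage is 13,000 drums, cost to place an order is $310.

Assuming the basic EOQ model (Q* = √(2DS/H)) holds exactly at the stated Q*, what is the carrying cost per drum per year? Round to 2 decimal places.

$18.01

EOQ relation: Q² = 2DS/H, so rearrange for the unknown.
H = 2DS / Q² = 2 × 13,000 × 310 / 669² = 18.0087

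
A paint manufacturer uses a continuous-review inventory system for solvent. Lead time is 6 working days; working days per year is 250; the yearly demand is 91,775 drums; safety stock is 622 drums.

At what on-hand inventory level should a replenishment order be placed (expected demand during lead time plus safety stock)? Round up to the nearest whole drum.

Daily demand d = 91,775 / 250 = 367.100 drums/day
Demand during lead time = 367.100 × 6 = 2,202.60
Reorder point = 2,202.60 + 622 = 2,824.60 → round up

2,825 drums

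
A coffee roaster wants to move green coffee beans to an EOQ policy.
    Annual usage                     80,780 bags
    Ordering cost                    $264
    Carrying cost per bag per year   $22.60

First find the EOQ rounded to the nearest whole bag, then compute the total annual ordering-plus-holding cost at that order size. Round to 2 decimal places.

Optimal lot size Q* = (2 × 80,780 × $264 / $22.6)^½ ≈ 1,373.77 → Q = 1,374 bags
Annual ordering cost = (D/Q)·S = (80,780/1,374) × 264 = $15,521.05
Annual holding cost  = (Q/2)·H = (1,374/2) × 22.6 = $15,526.20
Total = $15,521.05 + $15,526.20 = $31,047.25

$31,047.25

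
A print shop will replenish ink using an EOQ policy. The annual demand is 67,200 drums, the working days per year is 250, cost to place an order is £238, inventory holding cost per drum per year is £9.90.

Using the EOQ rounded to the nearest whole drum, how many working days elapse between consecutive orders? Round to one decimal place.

6.7 days

Q* = √(2·D·S / H) = √(2·67,200·238 / 9.9) = √3,231,030.3 ≈ 1,797.51 → Q = 1,798 drums
Cycle time = (working days × Q)/D = (250 × 1,798) / 67,200 = 6.689 days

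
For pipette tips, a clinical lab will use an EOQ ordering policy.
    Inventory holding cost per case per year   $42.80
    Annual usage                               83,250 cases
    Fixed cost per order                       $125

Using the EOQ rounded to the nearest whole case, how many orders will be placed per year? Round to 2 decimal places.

Optimal lot size Q* = (2 × 83,250 × $125 / $42.8)^½ ≈ 697.33 → Q = 697
Orders per year = D/Q = 83,250 / 697 = 119.440

119.44 orders per year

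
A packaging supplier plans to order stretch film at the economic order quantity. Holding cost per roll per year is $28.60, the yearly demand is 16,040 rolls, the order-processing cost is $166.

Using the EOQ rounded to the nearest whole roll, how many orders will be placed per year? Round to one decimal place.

Q* = √(2·D·S / H) = √(2·16,040·166 / 28.6) = √186,198.6 ≈ 431.51 → Q = 432
Orders per year = D/Q = 16,040 / 432 = 37.130

37.1 orders per year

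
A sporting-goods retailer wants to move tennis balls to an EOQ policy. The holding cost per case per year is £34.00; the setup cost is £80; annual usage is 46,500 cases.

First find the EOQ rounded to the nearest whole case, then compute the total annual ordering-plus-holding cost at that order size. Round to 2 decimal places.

Optimal lot size Q* = (2 × 46,500 × £80 / £34)^½ ≈ 467.79 → Q = 468 cases
Ordering: D/Q × S = 46,500/468 × £80 = £7,948.72
Holding:  Q/2 × H = 468/2 × £34 = £7,956.00
Total = £7,948.72 + £7,956.00 = £15,904.72

£15,904.72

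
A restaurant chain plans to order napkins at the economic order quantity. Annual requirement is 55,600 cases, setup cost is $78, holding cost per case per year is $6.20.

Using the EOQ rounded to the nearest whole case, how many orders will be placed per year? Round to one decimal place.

Optimal lot size Q* = (2 × 55,600 × $78 / $6.2)^½ ≈ 1,182.78 → Q = 1,183
Orders per year = D/Q = 55,600 / 1,183 = 46.999

47.0 orders per year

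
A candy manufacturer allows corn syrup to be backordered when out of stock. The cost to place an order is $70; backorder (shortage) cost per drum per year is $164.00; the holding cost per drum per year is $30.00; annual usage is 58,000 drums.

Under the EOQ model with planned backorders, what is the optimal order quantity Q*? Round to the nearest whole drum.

Q* = √(2DS/H) · √((H + b)/b)
   = √(2 × 58,000 × 70 / 30) · √((30 + 164) / 164)
   = 520.256 × 1.0876 ≈ 565.84

566 drums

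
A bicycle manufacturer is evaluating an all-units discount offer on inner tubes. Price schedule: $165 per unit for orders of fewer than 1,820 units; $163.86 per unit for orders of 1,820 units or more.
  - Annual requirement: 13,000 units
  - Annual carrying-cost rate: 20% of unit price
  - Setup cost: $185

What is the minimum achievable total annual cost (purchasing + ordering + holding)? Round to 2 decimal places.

$2,157,598.81

H₁ = 20%×$165 = $33.0000;  H₂ = 20%×$163.86 = $32.7720
EOQ₁ = √(2×13,000×185/33.0000) = 381.78  (< 1,820, feasible at tier 1)
EOQ₂ = √(2×13,000×185/32.7720) = 383.11  (< 1,820 → use Q = 1,820 at tier-2 price)
TC(tier 1 (EOQ₁), Q≈381.8) = $2,157,598.81
TC(tier 2, Q≈1,820.0) = $2,161,323.95
Minimum at tier 1 (EOQ₁): $2,157,598.81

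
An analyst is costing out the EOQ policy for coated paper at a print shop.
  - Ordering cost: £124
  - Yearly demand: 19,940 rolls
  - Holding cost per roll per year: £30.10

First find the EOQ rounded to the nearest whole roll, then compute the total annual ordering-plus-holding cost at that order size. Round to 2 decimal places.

£12,200.34

Optimal lot size Q* = (2 × 19,940 × £124 / £30.1)^½ ≈ 405.33 → Q = 405 rolls
Annual ordering cost = (D/Q)·S = (19,940/405) × 124 = £6,105.09
Annual holding cost  = (Q/2)·H = (405/2) × 30.1 = £6,095.25
Total = £6,105.09 + £6,095.25 = £12,200.34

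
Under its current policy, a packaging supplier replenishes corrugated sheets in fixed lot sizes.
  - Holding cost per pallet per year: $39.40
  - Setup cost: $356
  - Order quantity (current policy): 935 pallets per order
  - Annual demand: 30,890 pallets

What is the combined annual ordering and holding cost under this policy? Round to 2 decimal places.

Annual ordering cost = (D/Q)·S = (30,890/935) × 356 = $11,761.33
Annual holding cost  = (Q/2)·H = (935/2) × 39.4 = $18,419.50
Total = $11,761.33 + $18,419.50 = $30,180.83

$30,180.83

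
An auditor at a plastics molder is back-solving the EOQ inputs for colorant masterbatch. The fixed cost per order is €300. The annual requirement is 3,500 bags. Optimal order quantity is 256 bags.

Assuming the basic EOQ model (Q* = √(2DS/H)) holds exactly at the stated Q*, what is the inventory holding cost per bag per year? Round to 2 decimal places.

€32.04

EOQ relation: Q² = 2DS/H, so rearrange for the unknown.
H = 2DS / Q² = 2 × 3,500 × 300 / 256² = 32.0435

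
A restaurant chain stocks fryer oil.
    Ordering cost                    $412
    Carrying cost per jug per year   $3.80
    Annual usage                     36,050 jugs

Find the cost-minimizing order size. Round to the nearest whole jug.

2,796 jugs

Q* = √(2·D·S / H) = √(2·36,050·412 / 3.8) = √7,817,157.9 ≈ 2,795.92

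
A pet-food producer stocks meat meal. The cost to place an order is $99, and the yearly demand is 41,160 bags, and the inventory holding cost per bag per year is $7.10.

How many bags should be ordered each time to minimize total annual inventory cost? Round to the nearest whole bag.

1,071 bags

Q* = √(2·D·S / H) = √(2·41,160·99 / 7.1) = √1,147,842.3 ≈ 1,071.37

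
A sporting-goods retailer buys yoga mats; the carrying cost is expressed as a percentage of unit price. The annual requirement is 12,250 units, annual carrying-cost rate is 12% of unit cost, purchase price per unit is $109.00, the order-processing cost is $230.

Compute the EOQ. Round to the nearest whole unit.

H = i·C = 0.12 × $109 = $13.0800 per unit-year
2DS/H = 2·12,250·230/13.08 = 430,810.40
EOQ = √430,810.40 ≈ 656.36

656 units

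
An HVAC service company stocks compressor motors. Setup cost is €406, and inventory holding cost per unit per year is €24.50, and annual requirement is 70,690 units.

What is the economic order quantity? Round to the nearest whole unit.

Optimal lot size Q* = (2 × 70,690 × €406 / €24.5)^½ ≈ 1,530.64

1,531 units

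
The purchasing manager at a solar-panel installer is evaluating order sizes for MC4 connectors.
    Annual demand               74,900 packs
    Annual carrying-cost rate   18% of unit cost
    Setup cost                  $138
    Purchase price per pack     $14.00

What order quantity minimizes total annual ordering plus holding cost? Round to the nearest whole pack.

2,864 packs

Carrying cost H = $14 × 18% = $2.5200/pack/yr
Q* = √(2·D·S / H) = √(2·74,900·138 / 2.52) = √8,203,333.3 ≈ 2,864.15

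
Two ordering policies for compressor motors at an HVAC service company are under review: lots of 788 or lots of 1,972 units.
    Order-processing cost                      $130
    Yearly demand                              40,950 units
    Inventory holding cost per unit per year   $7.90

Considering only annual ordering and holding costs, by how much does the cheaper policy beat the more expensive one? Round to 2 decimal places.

$620.63

For each Q, cost = (D/Q)·S + (Q/2)·H.
TC(788) = (40,950/788)×130 + (788/2)×7.9 = $9,868.31
TC(1,972) = (40,950/1,972)×130 + (1,972/2)×7.9 = $10,488.94
Cheaper: Q = 788.  Difference = $620.63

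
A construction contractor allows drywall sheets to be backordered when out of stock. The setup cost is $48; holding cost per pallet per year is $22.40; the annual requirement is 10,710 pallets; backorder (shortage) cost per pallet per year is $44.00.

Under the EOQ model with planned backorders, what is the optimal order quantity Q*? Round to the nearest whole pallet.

Q* = √(2DS/H) · √((H + b)/b)
   = √(2 × 10,710 × 48 / 22.4) · √((22.4 + 44) / 44)
   = 214.243 × 1.2285 ≈ 263.19

263 pallets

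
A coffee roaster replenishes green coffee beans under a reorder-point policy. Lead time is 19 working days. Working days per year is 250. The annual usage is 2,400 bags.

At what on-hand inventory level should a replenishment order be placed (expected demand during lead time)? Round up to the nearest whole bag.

183 bags

Daily demand d = 2,400 / 250 = 9.600 bags/day
Demand during lead time = 9.600 × 19 = 182.40
Reorder point = 182.40 → round up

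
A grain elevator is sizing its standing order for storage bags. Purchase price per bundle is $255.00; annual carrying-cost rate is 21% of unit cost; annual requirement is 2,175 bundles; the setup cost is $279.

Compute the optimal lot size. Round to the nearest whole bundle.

151 bundles

H = i·C = 0.21 × $255 = $53.5500 per bundle-year
2DS/H = 2·2,175·279/53.55 = 22,663.87
EOQ = √22,663.87 ≈ 150.55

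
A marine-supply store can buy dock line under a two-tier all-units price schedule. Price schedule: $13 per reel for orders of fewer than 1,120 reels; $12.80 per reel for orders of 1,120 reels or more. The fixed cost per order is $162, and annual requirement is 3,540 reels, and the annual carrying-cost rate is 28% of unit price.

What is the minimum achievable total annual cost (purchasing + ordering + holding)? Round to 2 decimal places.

H₁ = 28%×$13 = $3.6400;  H₂ = 28%×$12.80 = $3.5840
EOQ₁ = √(2×3,540×162/3.6400) = 561.34  (< 1,120, feasible at tier 1)
EOQ₂ = √(2×3,540×162/3.5840) = 565.71  (< 1,120 → use Q = 1,120 at tier-2 price)
TC(tier 1 (EOQ₁), Q≈561.3) = $48,063.27
TC(tier 2, Q≈1,120.0) = $47,831.08
Minimum at tier 2: $47,831.08

$47,831.08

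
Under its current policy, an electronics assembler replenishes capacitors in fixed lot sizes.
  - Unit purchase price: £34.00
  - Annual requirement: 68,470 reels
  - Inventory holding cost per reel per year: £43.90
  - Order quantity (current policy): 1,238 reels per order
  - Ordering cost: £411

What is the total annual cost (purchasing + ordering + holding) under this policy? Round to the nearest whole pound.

£2,377,885

Annual ordering cost = (D/Q)·S = (68,470/1,238) × 411 = £22,731.16
Annual holding cost  = (Q/2)·H = (1,238/2) × 43.9 = £27,174.10
Purchase cost = D·C = 68,470 × 34 = £2,327,980.00
Total = £22,731.16 + £27,174.10 + £2,327,980.00 = £2,377,885.26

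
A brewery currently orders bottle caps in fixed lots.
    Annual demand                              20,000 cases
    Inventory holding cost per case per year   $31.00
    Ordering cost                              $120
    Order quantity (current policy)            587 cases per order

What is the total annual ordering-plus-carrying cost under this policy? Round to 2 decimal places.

Ordering: D/Q × S = 20,000/587 × $120 = $4,088.59
Holding:  Q/2 × H = 587/2 × $31 = $9,098.50
Total = $4,088.59 + $9,098.50 = $13,187.09

$13,187.09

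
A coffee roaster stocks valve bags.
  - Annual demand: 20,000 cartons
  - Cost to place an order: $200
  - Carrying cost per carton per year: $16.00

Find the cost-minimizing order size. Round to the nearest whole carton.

707 cartons

2DS/H = 2·20,000·200/16 = 500,000.00
EOQ = √500,000.00 ≈ 707.11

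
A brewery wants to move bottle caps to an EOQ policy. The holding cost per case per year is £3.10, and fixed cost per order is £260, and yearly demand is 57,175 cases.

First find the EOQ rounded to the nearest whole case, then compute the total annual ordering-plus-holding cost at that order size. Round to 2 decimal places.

EOQ = √(2DS/H) = √(2 × 57,175 × 260 / 3.1)
    = √(9,590,645.16) ≈ 3,096.88 → Q = 3,097 cases
Orders/yr = 57,175/3,097 = 18.461; ordering cost = 18.461 × £260 = £4,799.97
Average inventory = 3,097/2 = 1548.5; holding cost = 1548.5 × £3.1 = £4,800.35
Total = £4,799.97 + £4,800.35 = £9,600.32

£9,600.32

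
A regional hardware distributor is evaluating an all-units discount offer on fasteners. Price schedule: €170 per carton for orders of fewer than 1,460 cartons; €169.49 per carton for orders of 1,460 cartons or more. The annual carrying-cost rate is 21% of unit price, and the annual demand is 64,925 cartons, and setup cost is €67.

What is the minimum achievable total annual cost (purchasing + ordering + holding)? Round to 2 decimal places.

€11,033,100.50

H₁ = 21%×€170 = €35.7000;  H₂ = 21%×€169.49 = €35.5929
EOQ₁ = √(2×64,925×67/35.7000) = 493.66  (< 1,460, feasible at tier 1)
EOQ₂ = √(2×64,925×67/35.5929) = 494.40  (< 1,460 → use Q = 1,460 at tier-2 price)
TC(tier 1 (EOQ₁), Q≈493.7) = €11,054,873.51
TC(tier 2, Q≈1,460.0) = €11,033,100.50
Minimum at tier 2: €11,033,100.50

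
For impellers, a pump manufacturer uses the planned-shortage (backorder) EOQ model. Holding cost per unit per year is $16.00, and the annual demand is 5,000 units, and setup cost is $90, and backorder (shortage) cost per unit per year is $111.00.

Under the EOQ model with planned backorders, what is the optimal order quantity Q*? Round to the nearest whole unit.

Basic EOQ = √(2·5,000·90/16) = 237.171
Backorder adjustment √((H+b)/b) = √((16+111)/111) = 1.0696
Q* = 237.171 × 1.0696 ≈ 253.69

254 units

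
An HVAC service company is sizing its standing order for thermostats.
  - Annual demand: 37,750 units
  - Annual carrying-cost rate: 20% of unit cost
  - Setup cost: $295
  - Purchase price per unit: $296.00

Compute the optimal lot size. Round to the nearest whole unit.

613 units

H = i·C = 0.2 × $296 = $59.2000 per unit-year
Optimal lot size Q* = (2 × 37,750 × $295 / $59.2)^½ ≈ 613.37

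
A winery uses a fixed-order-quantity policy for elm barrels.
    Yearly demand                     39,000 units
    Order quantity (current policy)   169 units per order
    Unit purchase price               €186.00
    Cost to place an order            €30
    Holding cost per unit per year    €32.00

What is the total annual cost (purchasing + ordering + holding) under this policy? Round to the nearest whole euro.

Ordering: D/Q × S = 39,000/169 × €30 = €6,923.08
Holding:  Q/2 × H = 169/2 × €32 = €2,704.00
Purchase cost = D·C = 39,000 × 186 = €7,254,000.00
Total = €6,923.08 + €2,704.00 + €7,254,000.00 = €7,263,627.08

€7,263,627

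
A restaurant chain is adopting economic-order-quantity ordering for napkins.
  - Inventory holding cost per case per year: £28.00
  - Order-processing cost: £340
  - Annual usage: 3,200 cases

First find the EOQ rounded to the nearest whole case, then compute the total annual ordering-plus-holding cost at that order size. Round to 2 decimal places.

£7,805.64

EOQ = √(2DS/H) = √(2 × 3,200 × 340 / 28)
    = √(77,714.29) ≈ 278.77 → Q = 279 cases
Orders/yr = 3,200/279 = 11.470; ordering cost = 11.470 × £340 = £3,899.64
Average inventory = 279/2 = 139.5; holding cost = 139.5 × £28 = £3,906.00
Total = £3,899.64 + £3,906.00 = £7,805.64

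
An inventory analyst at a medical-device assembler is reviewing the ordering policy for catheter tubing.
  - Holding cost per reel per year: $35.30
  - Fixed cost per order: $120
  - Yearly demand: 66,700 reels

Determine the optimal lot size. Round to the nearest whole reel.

Optimal lot size Q* = (2 × 66,700 × $120 / $35.3)^½ ≈ 673.41

673 reels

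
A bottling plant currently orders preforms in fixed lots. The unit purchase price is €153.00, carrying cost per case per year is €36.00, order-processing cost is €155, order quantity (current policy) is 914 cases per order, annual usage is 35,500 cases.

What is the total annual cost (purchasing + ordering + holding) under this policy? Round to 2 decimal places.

€5,453,972.24

Orders/yr = 35,500/914 = 38.840; ordering cost = 38.840 × €155 = €6,020.24
Average inventory = 914/2 = 457; holding cost = 457 × €36 = €16,452.00
Purchase cost = D·C = 35,500 × 153 = €5,431,500.00
Total = €6,020.24 + €16,452.00 + €5,431,500.00 = €5,453,972.24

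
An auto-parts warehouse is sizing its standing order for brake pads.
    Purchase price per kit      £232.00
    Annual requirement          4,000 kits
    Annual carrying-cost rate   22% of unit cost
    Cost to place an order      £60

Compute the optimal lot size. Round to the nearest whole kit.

97 kits

Holding cost per kit per year: H = 22% × £232 = £51.0400
2DS/H = 2·4,000·60/51.04 = 9,404.39
EOQ = √9,404.39 ≈ 96.98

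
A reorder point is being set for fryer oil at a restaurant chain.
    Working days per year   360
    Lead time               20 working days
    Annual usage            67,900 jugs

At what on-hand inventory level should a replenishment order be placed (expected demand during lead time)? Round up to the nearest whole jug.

Daily demand d = 67,900 / 360 = 188.611 jugs/day
Demand during lead time = 188.611 × 20 = 3,772.22
Reorder point = 3,772.22 → round up

3,773 jugs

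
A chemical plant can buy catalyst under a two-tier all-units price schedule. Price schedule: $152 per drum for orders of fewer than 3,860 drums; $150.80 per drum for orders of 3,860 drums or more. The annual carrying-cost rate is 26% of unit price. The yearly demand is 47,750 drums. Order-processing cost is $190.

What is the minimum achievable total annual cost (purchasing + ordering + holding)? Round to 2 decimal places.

H₁ = 26%×$152 = $39.5200;  H₂ = 26%×$150.80 = $39.2080
EOQ₁ = √(2×47,750×190/39.5200) = 677.59  (< 3,860, feasible at tier 1)
EOQ₂ = √(2×47,750×190/39.2080) = 680.29  (< 3,860 → use Q = 3,860 at tier-2 price)
TC(tier 1 (EOQ₁), Q≈677.6) = $7,284,778.54
TC(tier 2, Q≈3,860.0) = $7,278,721.83
Minimum at tier 2: $7,278,721.83

$7,278,721.83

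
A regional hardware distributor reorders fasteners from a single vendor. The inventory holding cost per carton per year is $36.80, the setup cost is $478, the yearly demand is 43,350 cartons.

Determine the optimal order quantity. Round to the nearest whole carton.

1,061 cartons

Optimal lot size Q* = (2 × 43,350 × $478 / $36.8)^½ ≈ 1,061.21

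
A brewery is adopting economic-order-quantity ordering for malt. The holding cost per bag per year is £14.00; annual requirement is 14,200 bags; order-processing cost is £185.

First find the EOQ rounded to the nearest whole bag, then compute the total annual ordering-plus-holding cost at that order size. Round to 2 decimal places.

£8,576.48

Q* = √(2·D·S / H) = √(2·14,200·185 / 14) = √375,285.7 ≈ 612.61 → Q = 613 bags
Orders/yr = 14,200/613 = 23.165; ordering cost = 23.165 × £185 = £4,285.48
Average inventory = 613/2 = 306.5; holding cost = 306.5 × £14 = £4,291.00
Total = £4,285.48 + £4,291.00 = £8,576.48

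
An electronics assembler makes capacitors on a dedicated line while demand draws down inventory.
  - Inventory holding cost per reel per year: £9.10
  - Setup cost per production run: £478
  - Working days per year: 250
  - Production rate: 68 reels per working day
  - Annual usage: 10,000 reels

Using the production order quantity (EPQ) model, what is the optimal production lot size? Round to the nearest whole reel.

1,597 reels

d = 10,000/250 = 40.0000 reels/day;  effective holding cost H(1 − d/p) = 9.1·(1 − 40.0000/68) = 3.74706
Q* = √(2DS / H_eff) = √(2·10,000·478 / 3.74706) ≈ 1,597.29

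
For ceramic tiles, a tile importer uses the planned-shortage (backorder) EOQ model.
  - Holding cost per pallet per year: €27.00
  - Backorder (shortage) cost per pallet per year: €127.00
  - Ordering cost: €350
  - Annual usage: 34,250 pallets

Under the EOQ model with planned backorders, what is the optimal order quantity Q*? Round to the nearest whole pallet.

1,038 pallets

Basic EOQ = √(2·34,250·350/27) = 942.318
Backorder adjustment √((H+b)/b) = √((27+127)/127) = 1.1012
Q* = 942.318 × 1.1012 ≈ 1,037.66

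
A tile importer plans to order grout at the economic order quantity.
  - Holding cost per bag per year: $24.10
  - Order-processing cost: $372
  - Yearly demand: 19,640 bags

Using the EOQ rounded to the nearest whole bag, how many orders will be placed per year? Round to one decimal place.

EOQ = √(2DS/H) = √(2 × 19,640 × 372 / 24.1)
    = √(606,313.69) ≈ 778.66 → Q = 779
N = D/Q = 19,640/779 ≈ 25.212 orders/yr

25.2 orders per year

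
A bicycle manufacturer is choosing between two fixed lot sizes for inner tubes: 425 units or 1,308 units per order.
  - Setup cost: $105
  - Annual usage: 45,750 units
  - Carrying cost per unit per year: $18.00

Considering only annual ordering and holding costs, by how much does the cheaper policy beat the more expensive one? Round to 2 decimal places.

$316.65

Annual cost at Q: ordering D·S/Q plus holding Q·H/2.
TC(425) = (45,750/425)×105 + (425/2)×18 = $15,127.94
TC(1,308) = (45,750/1,308)×105 + (1,308/2)×18 = $15,444.59
Lots of 425 are cheaper by $316.65.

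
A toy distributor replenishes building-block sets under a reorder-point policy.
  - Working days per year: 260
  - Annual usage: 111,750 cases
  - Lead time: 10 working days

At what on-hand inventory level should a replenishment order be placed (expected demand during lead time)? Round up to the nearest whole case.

Daily demand d = 111,750 / 260 = 429.808 cases/day
Demand during lead time = 429.808 × 10 = 4,298.08
Reorder point = 4,298.08 → round up

4,299 cases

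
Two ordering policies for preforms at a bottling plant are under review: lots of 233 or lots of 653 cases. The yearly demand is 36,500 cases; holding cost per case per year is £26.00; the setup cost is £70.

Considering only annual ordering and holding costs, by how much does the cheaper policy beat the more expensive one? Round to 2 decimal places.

TC(Q) = (D/Q)S + (Q/2)H
TC(233) = (36,500/233)×70 + (233/2)×26 = £13,994.67
TC(653) = (36,500/653)×70 + (653/2)×26 = £12,401.71
Cheaper: Q = 653.  Difference = £1,592.95

£1,592.95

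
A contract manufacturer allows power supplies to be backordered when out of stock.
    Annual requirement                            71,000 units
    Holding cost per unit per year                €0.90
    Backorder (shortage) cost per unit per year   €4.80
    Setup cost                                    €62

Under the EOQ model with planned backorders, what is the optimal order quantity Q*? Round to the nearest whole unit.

3,408 units

Q* = √(2DS/H) · √((H + b)/b)
   = √(2 × 71,000 × 62 / 0.9) · √((0.9 + 4.8) / 4.8)
   = 3,127.654 × 1.0897 ≈ 3,408.28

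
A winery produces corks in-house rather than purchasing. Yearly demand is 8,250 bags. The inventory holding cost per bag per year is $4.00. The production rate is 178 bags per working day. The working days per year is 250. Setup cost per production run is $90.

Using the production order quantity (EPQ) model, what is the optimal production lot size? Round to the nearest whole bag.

Daily demand d = 8,250/250 = 33.000; p = 178; 1 − d/p = 0.81461
EPQ = √(2DS / (H(1 − d/p)))
    = √(2 × 8,250 × 90 / (4 × 0.81461)) ≈ 675.09

675 bags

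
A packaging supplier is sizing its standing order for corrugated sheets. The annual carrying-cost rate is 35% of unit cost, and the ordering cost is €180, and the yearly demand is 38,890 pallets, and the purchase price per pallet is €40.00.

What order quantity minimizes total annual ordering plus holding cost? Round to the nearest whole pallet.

1,000 pallets

Carrying cost H = €40 × 35% = €14.0000/pallet/yr
Optimal lot size Q* = (2 × 38,890 × €180 / €14)^½ ≈ 1,000.01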